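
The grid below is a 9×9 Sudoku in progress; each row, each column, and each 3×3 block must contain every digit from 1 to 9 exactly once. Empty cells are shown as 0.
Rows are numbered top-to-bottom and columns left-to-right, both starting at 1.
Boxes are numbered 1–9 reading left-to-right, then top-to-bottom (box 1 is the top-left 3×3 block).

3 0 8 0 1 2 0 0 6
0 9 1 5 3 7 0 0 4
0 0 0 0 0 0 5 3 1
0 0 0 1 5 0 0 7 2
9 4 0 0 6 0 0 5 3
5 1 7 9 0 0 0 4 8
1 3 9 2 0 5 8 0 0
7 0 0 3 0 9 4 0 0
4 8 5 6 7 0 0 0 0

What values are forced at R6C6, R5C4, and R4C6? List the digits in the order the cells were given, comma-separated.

For R6C6:
  Row 6 already contains {1, 4, 5, 7, 8, 9}.
  Column 6 already contains {2, 5, 7, 9}.
  Its 3×3 block (box 5) already contains {1, 5, 6, 9}.
  The only value from 1–9 not eliminated is 3, so R6C6 = 3.
For R5C4:
  Consider where 7 can go in box 5.
  R4C6 is out (row 4 already has a 7).
  R5C6 is out (column 6 already has a 7).
  R6C5 is out (row 6 already has a 7).
  R6C6 is out (row 6 already has a 7).
  So the only cell in box 5 that can hold 7 is R5C4.
  So R5C4 = 7.
For R4C6:
  Consider where 4 can go in row 4.
  R4C1 is out (column 1 already has a 4).
  R4C2 is out (column 2 already has a 4).
  R4C3 is out (box 4 already has a 4).
  R4C7 is out (column 7 already has a 4).
  So the only cell in row 4 that can hold 4 is R4C6.
  So R4C6 = 4.

3,7,4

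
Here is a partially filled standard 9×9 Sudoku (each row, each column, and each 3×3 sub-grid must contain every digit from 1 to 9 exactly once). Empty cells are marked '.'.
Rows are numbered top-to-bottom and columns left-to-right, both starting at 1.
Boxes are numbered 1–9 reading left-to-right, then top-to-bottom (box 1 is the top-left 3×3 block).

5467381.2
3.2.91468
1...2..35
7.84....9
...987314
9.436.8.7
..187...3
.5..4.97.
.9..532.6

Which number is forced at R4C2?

Cell R4C2 itself could take any of {1, 2, 3, 6} by direct elimination.
Consider where 3 can go in row 4.
R4C5 is out (column 5 already has a 3).
R4C6 is out (column 6 already has a 3).
R4C7 is out (column 7 already has a 3).
R4C8 is out (column 8 already has a 3).
So the only cell in row 4 that can hold 3 is R4C2.
Therefore R4C2 = 3.

3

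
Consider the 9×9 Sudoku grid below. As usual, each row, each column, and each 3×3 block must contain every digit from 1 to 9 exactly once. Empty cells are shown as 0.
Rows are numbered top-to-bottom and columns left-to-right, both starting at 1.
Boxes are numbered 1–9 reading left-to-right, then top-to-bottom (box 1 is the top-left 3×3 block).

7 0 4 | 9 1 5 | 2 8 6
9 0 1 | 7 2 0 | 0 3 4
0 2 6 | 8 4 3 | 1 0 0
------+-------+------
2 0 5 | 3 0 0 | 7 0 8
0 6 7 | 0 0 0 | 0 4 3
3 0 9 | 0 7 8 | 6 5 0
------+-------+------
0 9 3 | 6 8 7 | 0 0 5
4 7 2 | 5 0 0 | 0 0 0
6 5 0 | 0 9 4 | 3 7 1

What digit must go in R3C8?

9

Row 3 already contains {1, 2, 3, 4, 6, 8}.
Column 8 already contains {3, 4, 5, 7, 8}.
Its 3×3 block (box 3) already contains {1, 2, 3, 4, 6, 8}.
The only value from 1–9 not eliminated is 9, so R3C8 = 9.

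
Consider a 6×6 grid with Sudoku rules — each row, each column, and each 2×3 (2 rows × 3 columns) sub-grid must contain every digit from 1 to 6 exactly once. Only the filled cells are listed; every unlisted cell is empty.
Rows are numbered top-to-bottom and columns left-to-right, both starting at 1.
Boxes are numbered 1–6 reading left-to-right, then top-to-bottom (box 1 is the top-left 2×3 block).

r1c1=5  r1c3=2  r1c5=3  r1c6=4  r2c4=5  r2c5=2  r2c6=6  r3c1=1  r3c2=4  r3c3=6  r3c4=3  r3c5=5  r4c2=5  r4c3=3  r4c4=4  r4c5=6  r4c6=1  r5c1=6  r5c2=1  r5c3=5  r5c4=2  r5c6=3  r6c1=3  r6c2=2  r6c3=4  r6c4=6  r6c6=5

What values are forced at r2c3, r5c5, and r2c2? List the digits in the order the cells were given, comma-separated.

1,4,3

For r2c3:
  Row 2 already contains {2, 5, 6}.
  Column 3 already contains {2, 3, 4, 5, 6}.
  Its 2×3 block (box 1) already contains {2, 5}.
  The only value from 1–6 not eliminated is 1, so r2c3 = 1.
For r5c5:
  Row 5 already contains {1, 2, 3, 5, 6}.
  Column 5 already contains {2, 3, 5, 6}.
  Its 2×3 block (box 6) already contains {2, 3, 5, 6}.
  The only value from 1–6 not eliminated is 4, so r5c5 = 4.
For r2c2:
  Row 2 already contains {2, 5, 6}.
  Column 2 already contains {1, 2, 4, 5}.
  Its 2×3 block (box 1) already contains {2, 5}.
  The only value from 1–6 not eliminated is 3, so r2c2 = 3.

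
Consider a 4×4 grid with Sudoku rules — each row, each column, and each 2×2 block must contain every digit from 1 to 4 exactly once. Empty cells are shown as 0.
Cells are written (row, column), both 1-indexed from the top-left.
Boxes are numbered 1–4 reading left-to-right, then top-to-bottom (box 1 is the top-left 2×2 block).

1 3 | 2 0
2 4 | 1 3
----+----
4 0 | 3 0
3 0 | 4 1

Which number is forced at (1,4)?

Row 1 already contains {1, 2, 3}.
Column 4 already contains {1, 3}.
Its 2×2 block (box 2) already contains {1, 2, 3}.
The only value from 1–4 not eliminated is 4, so (1,4) = 4.

4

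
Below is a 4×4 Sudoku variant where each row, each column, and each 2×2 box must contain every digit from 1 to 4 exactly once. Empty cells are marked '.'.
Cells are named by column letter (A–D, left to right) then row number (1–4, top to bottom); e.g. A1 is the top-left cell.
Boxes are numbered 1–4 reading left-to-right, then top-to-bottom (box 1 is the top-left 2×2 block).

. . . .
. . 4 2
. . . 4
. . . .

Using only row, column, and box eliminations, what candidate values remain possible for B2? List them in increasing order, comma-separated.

Row 2 already contains {2, 4}.
Column B already contains {}.
Its 2×2 block (box 1) already contains {}.
Removing those from 1–4 leaves {1, 3} as the candidates for B2.

1,3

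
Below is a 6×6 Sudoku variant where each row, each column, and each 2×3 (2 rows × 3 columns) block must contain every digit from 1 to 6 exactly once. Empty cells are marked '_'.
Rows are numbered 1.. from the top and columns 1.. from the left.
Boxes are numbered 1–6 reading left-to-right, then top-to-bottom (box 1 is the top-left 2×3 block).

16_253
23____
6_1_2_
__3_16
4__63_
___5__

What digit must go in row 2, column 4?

Cell row 2, column 4 itself could take any of {1, 4} by direct elimination.
Consider where 1 can go in column 4.
row 3, column 4 is out (row 3 already has a 1).
row 4, column 4 is out (row 4 already has a 1).
So the only cell in column 4 that can hold 1 is row 2, column 4.
Therefore row 2, column 4 = 1.

1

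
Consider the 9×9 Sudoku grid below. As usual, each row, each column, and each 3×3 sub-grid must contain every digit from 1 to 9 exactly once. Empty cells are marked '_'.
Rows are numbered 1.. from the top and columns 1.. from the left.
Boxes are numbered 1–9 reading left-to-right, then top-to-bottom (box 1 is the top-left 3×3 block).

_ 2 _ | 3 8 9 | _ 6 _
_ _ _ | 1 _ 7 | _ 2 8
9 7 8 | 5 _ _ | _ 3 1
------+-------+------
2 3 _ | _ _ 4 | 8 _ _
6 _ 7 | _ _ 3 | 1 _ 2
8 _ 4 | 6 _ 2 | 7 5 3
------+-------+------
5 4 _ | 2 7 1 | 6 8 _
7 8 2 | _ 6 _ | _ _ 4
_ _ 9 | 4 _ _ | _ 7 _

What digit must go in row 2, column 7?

9

Cell row 2, column 7 itself could take any of {4, 5, 9} by direct elimination.
Consider where 9 can go in box 3.
row 1, column 7 is out (row 1 already has a 9).
row 1, column 9 is out (row 1 already has a 9).
row 3, column 7 is out (row 3 already has a 9).
So the only cell in box 3 that can hold 9 is row 2, column 7.
Therefore row 2, column 7 = 9.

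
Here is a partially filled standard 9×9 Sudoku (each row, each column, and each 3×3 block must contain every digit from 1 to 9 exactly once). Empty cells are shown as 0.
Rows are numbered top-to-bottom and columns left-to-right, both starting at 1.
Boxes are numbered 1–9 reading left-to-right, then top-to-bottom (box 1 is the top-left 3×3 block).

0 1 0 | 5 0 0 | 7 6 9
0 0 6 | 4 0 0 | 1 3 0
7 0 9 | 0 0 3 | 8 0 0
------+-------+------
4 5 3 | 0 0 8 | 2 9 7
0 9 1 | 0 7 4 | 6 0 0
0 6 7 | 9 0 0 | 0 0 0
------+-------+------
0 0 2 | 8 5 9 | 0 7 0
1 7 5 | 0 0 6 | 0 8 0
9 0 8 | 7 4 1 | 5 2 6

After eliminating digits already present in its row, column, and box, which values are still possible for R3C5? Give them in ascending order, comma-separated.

Row 3 already contains {3, 7, 8, 9}.
Column 5 already contains {4, 5, 7}.
Its 3×3 block (box 2) already contains {3, 4, 5}.
Removing those from 1–9 leaves {1, 2, 6} as the candidates for R3C5.

1,2,6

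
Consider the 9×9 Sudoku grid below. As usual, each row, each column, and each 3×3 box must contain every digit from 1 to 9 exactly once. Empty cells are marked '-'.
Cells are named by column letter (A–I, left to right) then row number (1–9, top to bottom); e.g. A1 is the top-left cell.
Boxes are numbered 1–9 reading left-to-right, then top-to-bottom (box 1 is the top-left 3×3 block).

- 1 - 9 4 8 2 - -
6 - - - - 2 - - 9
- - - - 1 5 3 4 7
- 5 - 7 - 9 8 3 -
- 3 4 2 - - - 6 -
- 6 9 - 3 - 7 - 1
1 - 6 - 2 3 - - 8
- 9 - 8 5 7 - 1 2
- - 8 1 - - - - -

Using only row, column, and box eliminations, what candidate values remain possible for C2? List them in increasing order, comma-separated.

Row 2 already contains {2, 6, 9}.
Column C already contains {4, 6, 8, 9}.
Its 3×3 block (box 1) already contains {1, 6}.
Removing those from 1–9 leaves {3, 5, 7} as the candidates for C2.

3,5,7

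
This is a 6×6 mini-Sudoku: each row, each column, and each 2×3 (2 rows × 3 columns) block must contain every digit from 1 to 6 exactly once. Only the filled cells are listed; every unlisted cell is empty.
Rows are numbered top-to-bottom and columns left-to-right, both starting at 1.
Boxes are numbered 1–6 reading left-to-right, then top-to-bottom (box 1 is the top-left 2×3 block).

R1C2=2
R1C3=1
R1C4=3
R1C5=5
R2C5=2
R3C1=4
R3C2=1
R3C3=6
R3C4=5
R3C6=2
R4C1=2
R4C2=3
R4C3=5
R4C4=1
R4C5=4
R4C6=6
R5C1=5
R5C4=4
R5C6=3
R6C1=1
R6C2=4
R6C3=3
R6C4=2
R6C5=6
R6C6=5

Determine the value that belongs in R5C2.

6

Row 5 already contains {3, 4, 5}.
Column 2 already contains {1, 2, 3, 4}.
Its 2×3 block (box 5) already contains {1, 3, 4, 5}.
The only value from 1–6 not eliminated is 6, so R5C2 = 6.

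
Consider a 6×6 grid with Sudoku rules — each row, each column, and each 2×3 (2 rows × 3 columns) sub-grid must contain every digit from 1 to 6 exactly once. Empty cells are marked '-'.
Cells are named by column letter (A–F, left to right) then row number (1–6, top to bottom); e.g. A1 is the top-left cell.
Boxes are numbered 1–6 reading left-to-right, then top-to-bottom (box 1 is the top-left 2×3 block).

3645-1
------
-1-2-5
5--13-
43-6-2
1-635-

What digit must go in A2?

2

Row 2 already contains {}.
Column A already contains {1, 3, 4, 5}.
Its 2×3 block (box 1) already contains {3, 4, 6}.
The only value from 1–6 not eliminated is 2, so A2 = 2.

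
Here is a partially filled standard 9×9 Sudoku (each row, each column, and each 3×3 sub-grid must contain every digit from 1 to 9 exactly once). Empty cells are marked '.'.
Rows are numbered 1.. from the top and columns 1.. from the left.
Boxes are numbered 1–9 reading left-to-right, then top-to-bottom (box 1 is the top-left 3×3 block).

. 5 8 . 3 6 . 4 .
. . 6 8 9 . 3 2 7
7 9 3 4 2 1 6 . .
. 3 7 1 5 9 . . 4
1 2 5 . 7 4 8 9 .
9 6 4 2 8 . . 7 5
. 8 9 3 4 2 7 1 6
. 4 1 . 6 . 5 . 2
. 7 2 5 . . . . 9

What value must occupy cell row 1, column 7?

9

Cell row 1, column 7 itself could take any of {1, 9} by direct elimination.
Consider where 9 can go in row 1.
row 1, column 1 is out (column 1 already has a 9).
row 1, column 4 is out (box 2 already has a 9).
row 1, column 9 is out (column 9 already has a 9).
So the only cell in row 1 that can hold 9 is row 1, column 7.
Therefore row 1, column 7 = 9.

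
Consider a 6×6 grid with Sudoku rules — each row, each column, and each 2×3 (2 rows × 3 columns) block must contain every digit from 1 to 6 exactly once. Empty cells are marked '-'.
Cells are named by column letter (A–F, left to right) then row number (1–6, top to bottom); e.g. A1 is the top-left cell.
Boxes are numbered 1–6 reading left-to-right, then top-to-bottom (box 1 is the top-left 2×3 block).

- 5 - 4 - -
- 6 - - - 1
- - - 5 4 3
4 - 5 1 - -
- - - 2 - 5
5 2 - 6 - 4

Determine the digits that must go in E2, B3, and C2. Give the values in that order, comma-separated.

5,1,4

For E2:
  Consider where 5 can go in row 2.
  A2 is out (column A already has a 5).
  C2 is out (column C already has a 5).
  D2 is out (column D already has a 5).
  So the only cell in row 2 that can hold 5 is E2.
  So E2 = 5.
For B3:
  Row 3 already contains {3, 4, 5}.
  Column B already contains {2, 5, 6}.
  Its 2×3 block (box 3) already contains {4, 5}.
  The only value from 1–6 not eliminated is 1, so B3 = 1.
For C2:
  Consider where 4 can go in box 1.
  A1 is out (row 1 already has a 4).
  C1 is out (row 1 already has a 4).
  A2 is out (column A already has a 4).
  So the only cell in box 1 that can hold 4 is C2.
  So C2 = 4.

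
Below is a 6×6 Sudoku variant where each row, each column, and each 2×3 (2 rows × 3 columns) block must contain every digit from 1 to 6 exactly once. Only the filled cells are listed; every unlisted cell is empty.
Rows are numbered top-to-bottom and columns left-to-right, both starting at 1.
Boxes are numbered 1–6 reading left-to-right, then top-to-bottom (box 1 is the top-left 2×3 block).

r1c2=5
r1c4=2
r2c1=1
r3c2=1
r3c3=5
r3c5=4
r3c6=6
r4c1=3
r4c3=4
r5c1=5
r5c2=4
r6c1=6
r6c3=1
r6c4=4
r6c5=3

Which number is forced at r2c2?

Cell r2c2 itself could take any of {2, 3, 6} by direct elimination.
Consider where 3 can go in column 2.
r4c2 is out (row 4 already has a 3).
r6c2 is out (row 6 already has a 3).
So the only cell in column 2 that can hold 3 is r2c2.
Therefore r2c2 = 3.

3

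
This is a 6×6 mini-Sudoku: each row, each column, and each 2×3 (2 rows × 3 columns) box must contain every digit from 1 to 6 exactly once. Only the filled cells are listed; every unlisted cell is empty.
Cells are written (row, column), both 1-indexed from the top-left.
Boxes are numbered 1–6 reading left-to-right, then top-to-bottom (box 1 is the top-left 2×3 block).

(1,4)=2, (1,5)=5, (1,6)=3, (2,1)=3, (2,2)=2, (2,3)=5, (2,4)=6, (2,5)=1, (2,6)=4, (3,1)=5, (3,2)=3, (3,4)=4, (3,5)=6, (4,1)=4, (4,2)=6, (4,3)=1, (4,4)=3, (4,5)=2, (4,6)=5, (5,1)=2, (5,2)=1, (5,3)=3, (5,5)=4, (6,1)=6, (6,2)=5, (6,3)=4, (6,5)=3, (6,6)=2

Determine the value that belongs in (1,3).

6

Row 1 already contains {2, 3, 5}.
Column 3 already contains {1, 3, 4, 5}.
Its 2×3 block (box 1) already contains {2, 3, 5}.
The only value from 1–6 not eliminated is 6, so (1,3) = 6.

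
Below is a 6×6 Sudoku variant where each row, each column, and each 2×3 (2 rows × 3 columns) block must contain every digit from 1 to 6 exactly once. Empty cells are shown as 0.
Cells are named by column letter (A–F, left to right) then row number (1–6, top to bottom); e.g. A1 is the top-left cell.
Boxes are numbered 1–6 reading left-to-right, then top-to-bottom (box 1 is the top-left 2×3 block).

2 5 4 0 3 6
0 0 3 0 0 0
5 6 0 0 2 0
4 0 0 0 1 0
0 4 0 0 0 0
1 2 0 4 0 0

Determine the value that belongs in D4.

Cell D4 itself could take any of {3, 5, 6} by direct elimination.
Consider where 6 can go in box 4.
D3 is out (row 3 already has a 6).
F3 is out (row 3 already has a 6).
F4 is out (column F already has a 6).
So the only cell in box 4 that can hold 6 is D4.
Therefore D4 = 6.

6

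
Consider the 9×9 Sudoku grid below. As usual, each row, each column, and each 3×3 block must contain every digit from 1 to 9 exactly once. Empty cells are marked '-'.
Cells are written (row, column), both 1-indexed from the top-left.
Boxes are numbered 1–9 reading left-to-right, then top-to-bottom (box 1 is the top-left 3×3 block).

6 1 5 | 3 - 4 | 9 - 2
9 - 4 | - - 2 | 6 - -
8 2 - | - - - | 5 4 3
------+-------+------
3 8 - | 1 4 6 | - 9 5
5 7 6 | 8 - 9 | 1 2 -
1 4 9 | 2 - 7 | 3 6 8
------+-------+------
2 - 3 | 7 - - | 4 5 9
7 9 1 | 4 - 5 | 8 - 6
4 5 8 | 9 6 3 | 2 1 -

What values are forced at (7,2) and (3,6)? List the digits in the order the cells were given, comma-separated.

6,1

For (7,2):
  Row 7 already contains {2, 3, 4, 5, 7, 9}.
  Column 2 already contains {1, 2, 4, 5, 7, 8, 9}.
  Its 3×3 block (box 7) already contains {1, 2, 3, 4, 5, 7, 8, 9}.
  The only value from 1–9 not eliminated is 6, so (7,2) = 6.
For (3,6):
  Row 3 already contains {2, 3, 4, 5, 8}.
  Column 6 already contains {2, 3, 4, 5, 6, 7, 9}.
  Its 3×3 block (box 2) already contains {2, 3, 4}.
  The only value from 1–9 not eliminated is 1, so (3,6) = 1.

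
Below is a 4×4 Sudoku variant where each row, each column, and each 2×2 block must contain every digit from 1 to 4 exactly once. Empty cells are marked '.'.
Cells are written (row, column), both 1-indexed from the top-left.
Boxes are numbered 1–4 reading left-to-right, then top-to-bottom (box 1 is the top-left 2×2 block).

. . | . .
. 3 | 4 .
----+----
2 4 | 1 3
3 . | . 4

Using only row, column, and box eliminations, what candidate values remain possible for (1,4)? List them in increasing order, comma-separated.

1,2

Row 1 already contains {}.
Column 4 already contains {3, 4}.
Its 2×2 block (box 2) already contains {4}.
Removing those from 1–4 leaves {1, 2} as the candidates for (1,4).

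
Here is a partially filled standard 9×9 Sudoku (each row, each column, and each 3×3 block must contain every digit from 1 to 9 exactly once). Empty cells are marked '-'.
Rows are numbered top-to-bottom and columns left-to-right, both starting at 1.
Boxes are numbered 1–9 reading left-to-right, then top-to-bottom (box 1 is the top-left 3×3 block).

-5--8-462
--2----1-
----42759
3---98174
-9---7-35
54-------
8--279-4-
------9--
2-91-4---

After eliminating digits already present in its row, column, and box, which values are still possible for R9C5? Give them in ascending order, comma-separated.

3,5,6

Row 9 already contains {1, 2, 4, 9}.
Column 5 already contains {4, 7, 8, 9}.
Its 3×3 block (box 8) already contains {1, 2, 4, 7, 9}.
Removing those from 1–9 leaves {3, 5, 6} as the candidates for R9C5.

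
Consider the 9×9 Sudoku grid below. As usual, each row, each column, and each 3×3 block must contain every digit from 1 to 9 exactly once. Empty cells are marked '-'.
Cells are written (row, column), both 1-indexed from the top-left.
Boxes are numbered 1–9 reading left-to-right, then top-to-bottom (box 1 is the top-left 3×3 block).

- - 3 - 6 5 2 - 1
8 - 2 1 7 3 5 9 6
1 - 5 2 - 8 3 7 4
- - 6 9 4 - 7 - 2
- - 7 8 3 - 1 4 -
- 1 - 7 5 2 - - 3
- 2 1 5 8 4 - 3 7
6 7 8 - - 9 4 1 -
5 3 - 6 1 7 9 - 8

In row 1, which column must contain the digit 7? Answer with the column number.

Consider where 7 can go in row 1.
(1,2) is out (column 2 already has a 7).
(1,4) is out (column 4 already has a 7).
(1,8) is out (column 8 already has a 7).
So the only cell in row 1 that can hold 7 is (1,1).
That is column 1.

1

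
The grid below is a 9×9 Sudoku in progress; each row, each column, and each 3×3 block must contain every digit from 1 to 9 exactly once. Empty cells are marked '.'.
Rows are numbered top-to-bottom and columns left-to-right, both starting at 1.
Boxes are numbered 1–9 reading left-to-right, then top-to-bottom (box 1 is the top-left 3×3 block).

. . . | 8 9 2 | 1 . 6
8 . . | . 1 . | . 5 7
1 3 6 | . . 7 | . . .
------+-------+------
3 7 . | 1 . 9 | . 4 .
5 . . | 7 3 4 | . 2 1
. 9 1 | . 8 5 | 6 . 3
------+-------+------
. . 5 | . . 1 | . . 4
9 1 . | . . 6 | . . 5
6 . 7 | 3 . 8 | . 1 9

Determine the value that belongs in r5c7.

Cell r5c7 itself could take any of {8, 9} by direct elimination.
Consider where 9 can go in box 6.
r4c7 is out (row 4 already has a 9).
r4c9 is out (row 4 already has a 9).
r6c8 is out (row 6 already has a 9).
So the only cell in box 6 that can hold 9 is r5c7.
Therefore r5c7 = 9.

9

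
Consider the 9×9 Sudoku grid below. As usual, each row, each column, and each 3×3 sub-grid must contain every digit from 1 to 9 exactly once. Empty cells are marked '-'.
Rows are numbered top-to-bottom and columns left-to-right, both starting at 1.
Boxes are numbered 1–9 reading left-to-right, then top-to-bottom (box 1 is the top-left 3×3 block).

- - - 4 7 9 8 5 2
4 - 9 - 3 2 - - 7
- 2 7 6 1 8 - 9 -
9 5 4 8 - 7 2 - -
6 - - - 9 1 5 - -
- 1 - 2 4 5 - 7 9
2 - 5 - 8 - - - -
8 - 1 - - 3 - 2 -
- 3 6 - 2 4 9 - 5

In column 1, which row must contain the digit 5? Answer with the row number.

Consider where 5 can go in column 1.
r1c1 is out (row 1 already has a 5).
r6c1 is out (row 6 already has a 5).
r9c1 is out (row 9 already has a 5).
So the only cell in column 1 that can hold 5 is r3c1.
That is row 3.

3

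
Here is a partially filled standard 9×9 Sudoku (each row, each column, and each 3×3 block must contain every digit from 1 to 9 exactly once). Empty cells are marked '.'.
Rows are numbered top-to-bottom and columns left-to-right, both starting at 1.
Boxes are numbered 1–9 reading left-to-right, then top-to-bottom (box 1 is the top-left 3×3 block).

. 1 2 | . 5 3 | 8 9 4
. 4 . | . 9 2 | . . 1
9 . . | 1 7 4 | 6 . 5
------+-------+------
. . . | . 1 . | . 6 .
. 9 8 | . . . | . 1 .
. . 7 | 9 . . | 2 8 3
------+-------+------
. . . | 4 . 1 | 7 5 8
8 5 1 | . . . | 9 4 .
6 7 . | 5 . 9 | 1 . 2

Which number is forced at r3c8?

2

Cell r3c8 itself could take any of {2, 3} by direct elimination.
Consider where 2 can go in column 8.
r2c8 is out (row 2 already has a 2).
r9c8 is out (row 9 already has a 2).
So the only cell in column 8 that can hold 2 is r3c8.
Therefore r3c8 = 2.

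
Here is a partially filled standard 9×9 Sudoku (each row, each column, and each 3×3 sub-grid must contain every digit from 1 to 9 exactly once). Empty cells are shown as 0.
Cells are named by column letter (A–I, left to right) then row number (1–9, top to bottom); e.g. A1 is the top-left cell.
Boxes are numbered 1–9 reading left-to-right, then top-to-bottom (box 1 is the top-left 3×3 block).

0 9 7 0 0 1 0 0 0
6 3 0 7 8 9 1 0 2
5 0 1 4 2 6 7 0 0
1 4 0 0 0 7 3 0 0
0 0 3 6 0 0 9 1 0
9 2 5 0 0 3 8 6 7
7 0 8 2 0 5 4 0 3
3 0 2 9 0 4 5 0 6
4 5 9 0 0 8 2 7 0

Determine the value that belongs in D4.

8

Cell D4 itself could take any of {5, 8} by direct elimination.
Consider where 8 can go in column D.
D1 is out (box 2 already has a 8).
D6 is out (row 6 already has a 8).
D9 is out (row 9 already has a 8).
So the only cell in column D that can hold 8 is D4.
Therefore D4 = 8.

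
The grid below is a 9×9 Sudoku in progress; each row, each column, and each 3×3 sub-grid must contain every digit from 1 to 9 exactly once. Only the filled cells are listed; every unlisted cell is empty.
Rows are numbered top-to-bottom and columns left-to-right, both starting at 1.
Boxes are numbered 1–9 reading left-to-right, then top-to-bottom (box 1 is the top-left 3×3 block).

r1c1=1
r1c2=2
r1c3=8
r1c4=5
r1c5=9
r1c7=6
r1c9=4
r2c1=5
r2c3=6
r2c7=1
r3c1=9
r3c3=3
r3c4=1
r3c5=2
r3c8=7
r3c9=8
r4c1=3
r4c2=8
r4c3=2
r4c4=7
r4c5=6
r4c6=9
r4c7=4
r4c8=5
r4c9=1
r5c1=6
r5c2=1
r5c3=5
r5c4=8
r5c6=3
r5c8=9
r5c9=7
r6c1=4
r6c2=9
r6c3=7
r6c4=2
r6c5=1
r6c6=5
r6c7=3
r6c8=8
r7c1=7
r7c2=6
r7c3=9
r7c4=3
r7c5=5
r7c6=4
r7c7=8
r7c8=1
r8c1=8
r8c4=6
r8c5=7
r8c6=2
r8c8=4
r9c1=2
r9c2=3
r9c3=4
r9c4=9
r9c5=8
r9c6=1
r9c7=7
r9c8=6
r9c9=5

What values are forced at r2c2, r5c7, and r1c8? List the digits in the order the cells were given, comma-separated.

For r2c2:
  Consider where 7 can go in box 1.
  r3c2 is out (row 3 already has a 7).
  So the only cell in box 1 that can hold 7 is r2c2.
  So r2c2 = 7.
For r5c7:
  Row 5 already contains {1, 3, 5, 6, 7, 8, 9}.
  Column 7 already contains {1, 3, 4, 6, 7, 8}.
  Its 3×3 block (box 6) already contains {1, 3, 4, 5, 7, 8, 9}.
  The only value from 1–9 not eliminated is 2, so r5c7 = 2.
For r1c8:
  Row 1 already contains {1, 2, 4, 5, 6, 8, 9}.
  Column 8 already contains {1, 4, 5, 6, 7, 8, 9}.
  Its 3×3 block (box 3) already contains {1, 4, 6, 7, 8}.
  The only value from 1–9 not eliminated is 3, so r1c8 = 3.

7,2,3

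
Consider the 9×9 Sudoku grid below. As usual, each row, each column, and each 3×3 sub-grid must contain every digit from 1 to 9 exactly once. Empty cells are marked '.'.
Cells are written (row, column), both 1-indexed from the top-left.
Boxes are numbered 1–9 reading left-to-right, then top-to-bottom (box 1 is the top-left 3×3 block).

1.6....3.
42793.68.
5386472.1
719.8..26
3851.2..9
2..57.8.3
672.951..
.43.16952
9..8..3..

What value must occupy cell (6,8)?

Cell (6,8) itself could take any of {1, 4} by direct elimination.
Consider where 1 can go in box 6.
(4,7) is out (row 4 already has a 1).
(5,7) is out (row 5 already has a 1).
(5,8) is out (row 5 already has a 1).
So the only cell in box 6 that can hold 1 is (6,8).
Therefore (6,8) = 1.

1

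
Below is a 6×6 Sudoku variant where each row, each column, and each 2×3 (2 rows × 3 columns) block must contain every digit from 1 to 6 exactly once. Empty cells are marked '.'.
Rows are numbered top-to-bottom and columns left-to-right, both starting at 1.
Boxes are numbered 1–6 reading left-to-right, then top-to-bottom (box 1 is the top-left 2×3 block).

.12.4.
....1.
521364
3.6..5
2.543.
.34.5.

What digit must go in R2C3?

Row 2 already contains {1}.
Column 3 already contains {1, 2, 4, 5, 6}.
Its 2×3 block (box 1) already contains {1, 2}.
The only value from 1–6 not eliminated is 3, so R2C3 = 3.

3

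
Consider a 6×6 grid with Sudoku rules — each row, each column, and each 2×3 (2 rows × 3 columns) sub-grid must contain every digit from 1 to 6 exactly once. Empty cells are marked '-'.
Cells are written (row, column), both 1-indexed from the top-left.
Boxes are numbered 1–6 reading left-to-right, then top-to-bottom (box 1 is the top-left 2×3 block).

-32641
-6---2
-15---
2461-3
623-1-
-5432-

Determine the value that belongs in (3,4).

2

Cell (3,4) itself could take any of {2, 4} by direct elimination.
Consider where 2 can go in column 4.
(2,4) is out (row 2 already has a 2).
(5,4) is out (row 5 already has a 2).
So the only cell in column 4 that can hold 2 is (3,4).
Therefore (3,4) = 2.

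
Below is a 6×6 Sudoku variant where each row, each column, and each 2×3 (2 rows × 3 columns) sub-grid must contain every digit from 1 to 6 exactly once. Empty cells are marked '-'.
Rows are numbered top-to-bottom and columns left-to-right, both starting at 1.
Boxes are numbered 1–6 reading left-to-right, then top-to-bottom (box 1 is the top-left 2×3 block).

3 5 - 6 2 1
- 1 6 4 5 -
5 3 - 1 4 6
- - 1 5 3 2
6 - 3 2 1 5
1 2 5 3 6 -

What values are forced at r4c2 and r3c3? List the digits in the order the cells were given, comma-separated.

6,2

For r4c2:
  Consider where 6 can go in row 4.
  r4c1 is out (column 1 already has a 6).
  So the only cell in row 4 that can hold 6 is r4c2.
  So r4c2 = 6.
For r3c3:
  Row 3 already contains {1, 3, 4, 5, 6}.
  Column 3 already contains {1, 3, 5, 6}.
  Its 2×3 block (box 3) already contains {1, 3, 5}.
  The only value from 1–6 not eliminated is 2, so r3c3 = 2.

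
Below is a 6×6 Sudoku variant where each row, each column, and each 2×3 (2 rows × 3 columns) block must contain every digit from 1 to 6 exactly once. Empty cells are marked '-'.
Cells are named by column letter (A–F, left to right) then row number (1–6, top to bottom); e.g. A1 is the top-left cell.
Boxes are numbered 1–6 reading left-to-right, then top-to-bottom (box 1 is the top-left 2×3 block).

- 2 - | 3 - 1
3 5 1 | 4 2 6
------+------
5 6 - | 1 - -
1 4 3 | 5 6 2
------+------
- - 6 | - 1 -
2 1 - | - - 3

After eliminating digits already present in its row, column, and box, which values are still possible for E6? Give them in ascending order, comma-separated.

Row 6 already contains {1, 2, 3}.
Column E already contains {1, 2, 6}.
Its 2×3 block (box 6) already contains {1, 3}.
Removing those from 1–6 leaves {4, 5} as the candidates for E6.

4,5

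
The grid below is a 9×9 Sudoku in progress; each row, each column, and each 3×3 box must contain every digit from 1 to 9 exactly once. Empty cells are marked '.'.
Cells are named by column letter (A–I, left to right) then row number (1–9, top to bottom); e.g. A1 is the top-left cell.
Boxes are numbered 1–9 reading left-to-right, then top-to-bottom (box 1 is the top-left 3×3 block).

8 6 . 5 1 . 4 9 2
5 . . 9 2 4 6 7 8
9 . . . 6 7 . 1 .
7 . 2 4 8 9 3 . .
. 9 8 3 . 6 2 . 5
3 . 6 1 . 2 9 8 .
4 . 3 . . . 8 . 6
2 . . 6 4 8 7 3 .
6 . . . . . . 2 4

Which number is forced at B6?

4

Cell B6 itself could take any of {4, 5} by direct elimination.
Consider where 4 can go in row 6.
E6 is out (column E already has a 4).
I6 is out (column I already has a 4).
So the only cell in row 6 that can hold 4 is B6.
Therefore B6 = 4.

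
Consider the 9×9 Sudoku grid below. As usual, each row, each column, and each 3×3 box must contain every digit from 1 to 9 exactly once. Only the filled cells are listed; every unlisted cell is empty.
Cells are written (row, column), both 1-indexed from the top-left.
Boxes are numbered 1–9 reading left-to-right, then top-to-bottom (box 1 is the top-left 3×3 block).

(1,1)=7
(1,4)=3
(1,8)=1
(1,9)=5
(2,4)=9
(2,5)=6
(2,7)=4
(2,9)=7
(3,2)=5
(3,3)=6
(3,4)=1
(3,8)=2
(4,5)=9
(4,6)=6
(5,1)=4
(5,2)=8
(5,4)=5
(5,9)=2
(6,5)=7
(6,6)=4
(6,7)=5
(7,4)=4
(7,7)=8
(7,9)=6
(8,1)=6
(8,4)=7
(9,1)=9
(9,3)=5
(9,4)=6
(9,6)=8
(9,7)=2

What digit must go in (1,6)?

2

Row 1 already contains {1, 3, 5, 7}.
Column 6 already contains {4, 6, 8}.
Its 3×3 block (box 2) already contains {1, 3, 6, 9}.
The only value from 1–9 not eliminated is 2, so (1,6) = 2.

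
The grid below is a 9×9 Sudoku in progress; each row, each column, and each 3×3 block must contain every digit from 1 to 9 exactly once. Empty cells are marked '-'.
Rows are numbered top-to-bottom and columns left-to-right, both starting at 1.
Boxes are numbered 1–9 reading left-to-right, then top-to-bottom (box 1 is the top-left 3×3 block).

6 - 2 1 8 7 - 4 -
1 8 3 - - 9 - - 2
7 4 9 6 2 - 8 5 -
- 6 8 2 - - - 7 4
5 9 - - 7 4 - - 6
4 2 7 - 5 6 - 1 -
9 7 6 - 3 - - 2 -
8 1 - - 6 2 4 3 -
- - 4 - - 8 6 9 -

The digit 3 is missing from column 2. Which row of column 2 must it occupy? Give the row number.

Consider where 3 can go in column 2.
r1c2 is out (box 1 already has a 3).
So the only cell in column 2 that can hold 3 is r9c2.
That is row 9.

9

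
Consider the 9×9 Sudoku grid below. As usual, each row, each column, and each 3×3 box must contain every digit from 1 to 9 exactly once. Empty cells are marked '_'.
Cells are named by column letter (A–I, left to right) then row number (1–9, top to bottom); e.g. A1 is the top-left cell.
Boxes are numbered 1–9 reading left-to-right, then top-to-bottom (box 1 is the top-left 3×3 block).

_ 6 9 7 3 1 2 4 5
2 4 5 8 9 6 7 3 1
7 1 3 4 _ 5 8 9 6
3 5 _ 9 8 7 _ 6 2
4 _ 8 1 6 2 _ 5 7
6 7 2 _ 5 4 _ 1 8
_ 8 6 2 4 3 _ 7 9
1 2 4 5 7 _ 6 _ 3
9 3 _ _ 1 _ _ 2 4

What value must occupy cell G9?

5

Row 9 already contains {1, 2, 3, 4, 9}.
Column G already contains {2, 6, 7, 8}.
Its 3×3 block (box 9) already contains {2, 3, 4, 6, 7, 9}.
The only value from 1–9 not eliminated is 5, so G9 = 5.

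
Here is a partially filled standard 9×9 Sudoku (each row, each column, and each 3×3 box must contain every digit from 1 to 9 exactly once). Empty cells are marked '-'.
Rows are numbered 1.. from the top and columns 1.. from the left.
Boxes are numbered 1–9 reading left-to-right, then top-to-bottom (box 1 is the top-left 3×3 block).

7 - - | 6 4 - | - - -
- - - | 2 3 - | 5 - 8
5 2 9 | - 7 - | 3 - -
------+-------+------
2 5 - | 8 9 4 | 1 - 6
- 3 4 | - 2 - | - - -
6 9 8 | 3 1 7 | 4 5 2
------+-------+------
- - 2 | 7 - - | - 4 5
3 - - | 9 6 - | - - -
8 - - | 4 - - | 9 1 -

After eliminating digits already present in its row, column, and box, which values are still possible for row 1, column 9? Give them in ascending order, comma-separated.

1,9

Row 1 already contains {4, 6, 7}.
Column 9 already contains {2, 5, 6, 8}.
Its 3×3 block (box 3) already contains {3, 5, 8}.
Removing those from 1–9 leaves {1, 9} as the candidates for row 1, column 9.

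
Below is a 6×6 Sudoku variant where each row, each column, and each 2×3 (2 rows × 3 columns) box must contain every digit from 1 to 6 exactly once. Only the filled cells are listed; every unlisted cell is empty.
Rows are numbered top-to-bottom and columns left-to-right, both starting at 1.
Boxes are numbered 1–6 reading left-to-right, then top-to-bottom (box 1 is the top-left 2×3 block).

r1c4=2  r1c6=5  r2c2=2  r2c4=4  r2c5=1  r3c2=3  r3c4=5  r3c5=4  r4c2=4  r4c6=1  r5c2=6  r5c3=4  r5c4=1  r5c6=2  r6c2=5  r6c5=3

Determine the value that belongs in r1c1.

4

Cell r1c1 itself could take any of {1, 3, 4, 6} by direct elimination.
Consider where 4 can go in box 1.
r1c2 is out (column 2 already has a 4).
r1c3 is out (column 3 already has a 4).
r2c1 is out (row 2 already has a 4).
r2c3 is out (row 2 already has a 4).
So the only cell in box 1 that can hold 4 is r1c1.
Therefore r1c1 = 4.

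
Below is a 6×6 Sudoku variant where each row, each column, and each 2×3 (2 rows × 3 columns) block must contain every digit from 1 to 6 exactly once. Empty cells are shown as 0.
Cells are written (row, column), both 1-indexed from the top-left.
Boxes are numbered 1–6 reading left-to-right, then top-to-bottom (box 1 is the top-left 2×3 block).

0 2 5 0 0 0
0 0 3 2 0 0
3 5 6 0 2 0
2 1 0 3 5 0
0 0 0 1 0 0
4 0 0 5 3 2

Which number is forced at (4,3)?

4

Row 4 already contains {1, 2, 3, 5}.
Column 3 already contains {3, 5, 6}.
Its 2×3 block (box 3) already contains {1, 2, 3, 5, 6}.
The only value from 1–6 not eliminated is 4, so (4,3) = 4.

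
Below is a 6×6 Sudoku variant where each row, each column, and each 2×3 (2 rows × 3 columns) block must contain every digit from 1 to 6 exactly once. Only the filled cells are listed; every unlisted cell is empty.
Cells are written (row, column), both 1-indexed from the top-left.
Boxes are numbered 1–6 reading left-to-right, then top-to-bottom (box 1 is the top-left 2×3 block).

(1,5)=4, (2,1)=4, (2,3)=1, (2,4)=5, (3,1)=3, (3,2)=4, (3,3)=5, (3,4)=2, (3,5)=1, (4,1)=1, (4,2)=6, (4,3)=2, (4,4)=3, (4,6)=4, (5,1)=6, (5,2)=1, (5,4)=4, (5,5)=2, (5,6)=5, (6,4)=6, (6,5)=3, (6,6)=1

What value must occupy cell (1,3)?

Cell (1,3) itself could take any of {3, 6} by direct elimination.
Consider where 6 can go in box 1.
(1,1) is out (column 1 already has a 6).
(1,2) is out (column 2 already has a 6).
(2,2) is out (column 2 already has a 6).
So the only cell in box 1 that can hold 6 is (1,3).
Therefore (1,3) = 6.

6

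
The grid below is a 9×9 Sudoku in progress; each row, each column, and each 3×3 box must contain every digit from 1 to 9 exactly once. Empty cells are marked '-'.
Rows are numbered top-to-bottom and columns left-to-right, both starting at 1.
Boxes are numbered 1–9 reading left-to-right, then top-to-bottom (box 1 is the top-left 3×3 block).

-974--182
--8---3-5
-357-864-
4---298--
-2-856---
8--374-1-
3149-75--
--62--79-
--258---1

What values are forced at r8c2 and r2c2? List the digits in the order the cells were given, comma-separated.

8,4

For r8c2:
  Consider where 8 can go in column 2.
  r2c2 is out (row 2 already has a 8).
  r4c2 is out (row 4 already has a 8).
  r6c2 is out (row 6 already has a 8).
  r9c2 is out (row 9 already has a 8).
  So the only cell in column 2 that can hold 8 is r8c2.
  So r8c2 = 8.
For r2c2:
  Consider where 4 can go in box 1.
  r1c1 is out (row 1 already has a 4).
  r2c1 is out (column 1 already has a 4).
  r3c1 is out (row 3 already has a 4).
  So the only cell in box 1 that can hold 4 is r2c2.
  So r2c2 = 4.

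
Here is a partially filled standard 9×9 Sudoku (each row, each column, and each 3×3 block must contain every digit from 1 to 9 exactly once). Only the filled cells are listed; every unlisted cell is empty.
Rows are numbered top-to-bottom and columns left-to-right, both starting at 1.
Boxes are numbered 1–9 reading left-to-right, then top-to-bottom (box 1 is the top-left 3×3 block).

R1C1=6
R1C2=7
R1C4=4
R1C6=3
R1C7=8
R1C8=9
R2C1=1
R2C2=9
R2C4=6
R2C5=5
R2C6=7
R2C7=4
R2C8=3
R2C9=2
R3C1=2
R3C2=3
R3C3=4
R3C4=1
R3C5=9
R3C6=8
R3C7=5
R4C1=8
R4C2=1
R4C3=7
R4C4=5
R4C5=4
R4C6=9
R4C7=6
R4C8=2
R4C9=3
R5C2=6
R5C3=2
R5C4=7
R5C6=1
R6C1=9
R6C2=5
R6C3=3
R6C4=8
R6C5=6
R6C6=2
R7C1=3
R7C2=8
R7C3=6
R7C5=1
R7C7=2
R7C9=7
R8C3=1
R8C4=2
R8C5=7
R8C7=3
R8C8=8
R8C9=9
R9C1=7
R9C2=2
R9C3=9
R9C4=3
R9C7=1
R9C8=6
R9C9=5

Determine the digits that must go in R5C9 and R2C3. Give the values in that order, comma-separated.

For R5C9:
  Consider where 8 can go in box 6.
  R5C7 is out (column 7 already has a 8).
  R5C8 is out (column 8 already has a 8).
  R6C7 is out (row 6 already has a 8).
  R6C8 is out (row 6 already has a 8).
  R6C9 is out (row 6 already has a 8).
  So the only cell in box 6 that can hold 8 is R5C9.
  So R5C9 = 8.
For R2C3:
  Row 2 already contains {1, 2, 3, 4, 5, 6, 7, 9}.
  Column 3 already contains {1, 2, 3, 4, 6, 7, 9}.
  Its 3×3 block (box 1) already contains {1, 2, 3, 4, 6, 7, 9}.
  The only value from 1–9 not eliminated is 8, so R2C3 = 8.

8,8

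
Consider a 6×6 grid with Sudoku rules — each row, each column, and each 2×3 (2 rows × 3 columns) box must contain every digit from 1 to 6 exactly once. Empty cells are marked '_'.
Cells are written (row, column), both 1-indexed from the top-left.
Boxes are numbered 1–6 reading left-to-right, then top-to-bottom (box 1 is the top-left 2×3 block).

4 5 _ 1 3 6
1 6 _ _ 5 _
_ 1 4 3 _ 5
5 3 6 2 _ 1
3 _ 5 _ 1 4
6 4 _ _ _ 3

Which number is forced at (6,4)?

Row 6 already contains {3, 4, 6}.
Column 4 already contains {1, 2, 3}.
Its 2×3 block (box 6) already contains {1, 3, 4}.
The only value from 1–6 not eliminated is 5, so (6,4) = 5.

5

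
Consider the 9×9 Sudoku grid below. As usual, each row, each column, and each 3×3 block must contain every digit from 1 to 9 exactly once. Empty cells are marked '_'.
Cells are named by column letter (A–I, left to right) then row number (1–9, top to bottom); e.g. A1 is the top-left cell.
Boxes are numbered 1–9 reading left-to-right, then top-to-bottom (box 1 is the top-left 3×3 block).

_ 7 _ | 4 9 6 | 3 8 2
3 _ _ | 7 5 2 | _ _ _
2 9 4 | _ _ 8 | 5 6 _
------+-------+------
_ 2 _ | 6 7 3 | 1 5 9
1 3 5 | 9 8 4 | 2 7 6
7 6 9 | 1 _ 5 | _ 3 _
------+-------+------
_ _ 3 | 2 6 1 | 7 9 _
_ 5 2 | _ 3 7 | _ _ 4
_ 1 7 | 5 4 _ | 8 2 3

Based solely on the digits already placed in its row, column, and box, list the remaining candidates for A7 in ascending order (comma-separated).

4,8

Row 7 already contains {1, 2, 3, 6, 7, 9}.
Column A already contains {1, 2, 3, 7}.
Its 3×3 block (box 7) already contains {1, 2, 3, 5, 7}.
Removing those from 1–9 leaves {4, 8} as the candidates for A7.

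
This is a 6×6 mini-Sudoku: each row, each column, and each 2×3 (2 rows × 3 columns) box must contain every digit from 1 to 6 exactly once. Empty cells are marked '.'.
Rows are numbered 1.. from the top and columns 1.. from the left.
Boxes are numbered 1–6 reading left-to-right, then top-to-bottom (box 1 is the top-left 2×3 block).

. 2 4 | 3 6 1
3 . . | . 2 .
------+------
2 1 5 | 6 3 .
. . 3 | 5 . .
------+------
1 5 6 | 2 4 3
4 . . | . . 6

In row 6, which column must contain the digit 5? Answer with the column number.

Consider where 5 can go in row 6.
row 6, column 2 is out (column 2 already has a 5).
row 6, column 3 is out (column 3 already has a 5).
row 6, column 4 is out (column 4 already has a 5).
So the only cell in row 6 that can hold 5 is row 6, column 5.
That is column 5.

5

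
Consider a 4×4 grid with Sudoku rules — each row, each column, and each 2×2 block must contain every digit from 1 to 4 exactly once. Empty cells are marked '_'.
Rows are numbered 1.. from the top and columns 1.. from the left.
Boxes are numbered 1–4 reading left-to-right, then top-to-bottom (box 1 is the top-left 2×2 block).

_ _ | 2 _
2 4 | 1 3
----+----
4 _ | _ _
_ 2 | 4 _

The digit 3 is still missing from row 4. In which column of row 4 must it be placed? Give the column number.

Consider where 3 can go in row 4.
row 4, column 4 is out (column 4 already has a 3).
So the only cell in row 4 that can hold 3 is row 4, column 1.
That is column 1.

1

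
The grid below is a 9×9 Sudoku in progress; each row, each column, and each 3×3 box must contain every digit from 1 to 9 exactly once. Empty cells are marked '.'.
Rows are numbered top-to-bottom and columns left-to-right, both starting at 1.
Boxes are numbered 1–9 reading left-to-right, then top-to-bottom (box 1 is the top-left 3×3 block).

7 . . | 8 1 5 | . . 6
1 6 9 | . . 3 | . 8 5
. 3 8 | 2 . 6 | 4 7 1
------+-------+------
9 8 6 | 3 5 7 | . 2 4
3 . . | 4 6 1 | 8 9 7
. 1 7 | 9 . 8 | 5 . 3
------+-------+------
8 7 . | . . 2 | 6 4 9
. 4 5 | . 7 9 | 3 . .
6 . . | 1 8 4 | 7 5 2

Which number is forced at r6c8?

6

Row 6 already contains {1, 3, 5, 7, 8, 9}.
Column 8 already contains {2, 4, 5, 7, 8, 9}.
Its 3×3 block (box 6) already contains {2, 3, 4, 5, 7, 8, 9}.
The only value from 1–9 not eliminated is 6, so r6c8 = 6.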